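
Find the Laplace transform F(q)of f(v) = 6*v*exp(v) 6/(q - 1)^2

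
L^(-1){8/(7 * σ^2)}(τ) 8 * τ/7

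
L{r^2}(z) 2/z^3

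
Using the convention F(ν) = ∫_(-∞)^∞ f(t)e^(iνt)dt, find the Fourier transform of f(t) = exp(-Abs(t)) 2/(ν^2 + 1)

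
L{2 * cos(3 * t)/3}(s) 2 * s/(3 * (s^2+9))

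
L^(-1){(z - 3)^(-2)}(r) r * exp(3 * r)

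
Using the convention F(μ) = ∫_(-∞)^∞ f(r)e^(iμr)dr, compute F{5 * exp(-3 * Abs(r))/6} 5/(μ^2 + 9)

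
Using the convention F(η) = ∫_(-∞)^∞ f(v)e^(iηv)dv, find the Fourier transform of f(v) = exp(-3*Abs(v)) 6/(η^2 + 9)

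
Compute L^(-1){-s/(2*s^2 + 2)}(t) -cos(t)/2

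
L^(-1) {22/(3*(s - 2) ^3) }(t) 11*t^2*exp(2*t) /3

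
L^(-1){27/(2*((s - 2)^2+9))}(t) 9*exp(2*t)*sin(3*t)/2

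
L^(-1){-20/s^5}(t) -5*t^4/6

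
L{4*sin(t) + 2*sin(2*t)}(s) 4/(s^2 + 1) + 4/(s^2 + 4)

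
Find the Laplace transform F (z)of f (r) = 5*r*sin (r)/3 10*z/ (3*(z^2 + 1)^2)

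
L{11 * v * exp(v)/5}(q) 11/(5 * (q - 1)^2)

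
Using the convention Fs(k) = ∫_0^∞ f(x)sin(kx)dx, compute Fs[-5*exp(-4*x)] -5*k/(k^2 + 16)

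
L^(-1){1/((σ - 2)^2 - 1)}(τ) exp(2*τ)*sinh(τ)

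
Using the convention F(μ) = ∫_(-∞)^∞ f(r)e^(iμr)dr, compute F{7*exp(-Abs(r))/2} 7/(μ^2 + 1)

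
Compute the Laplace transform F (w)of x w^ (-2)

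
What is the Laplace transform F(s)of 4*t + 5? 5/s + 4/s^2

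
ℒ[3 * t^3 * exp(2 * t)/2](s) 9/(s - 2)^4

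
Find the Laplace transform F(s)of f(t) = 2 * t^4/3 16/s^5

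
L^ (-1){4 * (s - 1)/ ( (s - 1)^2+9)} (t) 4 * exp (t) * cos (3 * t)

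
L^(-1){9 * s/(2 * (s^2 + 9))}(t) 9 * cos(3 * t)/2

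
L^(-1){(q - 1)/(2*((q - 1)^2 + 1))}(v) exp(v)*cos(v)/2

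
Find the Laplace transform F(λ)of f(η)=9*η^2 18/λ^3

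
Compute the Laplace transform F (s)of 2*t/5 2/ (5*s^2)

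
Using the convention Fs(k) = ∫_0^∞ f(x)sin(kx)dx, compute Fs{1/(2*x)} pi/4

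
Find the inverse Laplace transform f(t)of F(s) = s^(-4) t^3/6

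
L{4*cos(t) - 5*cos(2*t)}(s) 4*s/(s^2+1) - 5*s/(s^2+4)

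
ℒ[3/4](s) 3/(4*s)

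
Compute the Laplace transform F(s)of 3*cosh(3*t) 3*s/(s^2 - 9)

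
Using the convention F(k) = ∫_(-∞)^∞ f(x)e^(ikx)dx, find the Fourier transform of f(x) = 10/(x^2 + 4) 5*pi*exp(-2*Abs(k))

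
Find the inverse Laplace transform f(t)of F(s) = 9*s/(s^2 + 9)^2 3*t*sin(3*t)/2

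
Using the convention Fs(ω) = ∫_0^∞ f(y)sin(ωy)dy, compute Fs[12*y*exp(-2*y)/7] 48*ω/(7*(ω^2 + 4)^2)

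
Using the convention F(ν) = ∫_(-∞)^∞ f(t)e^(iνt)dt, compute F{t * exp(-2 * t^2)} sqrt(2) * I * sqrt(pi) * ν * exp(-ν^2/8)/8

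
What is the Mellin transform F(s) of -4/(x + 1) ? -4*pi*csc(pi*s) 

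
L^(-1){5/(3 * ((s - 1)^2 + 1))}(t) 5 * exp(t) * sin(t)/3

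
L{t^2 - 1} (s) 2/s^3 - 1/s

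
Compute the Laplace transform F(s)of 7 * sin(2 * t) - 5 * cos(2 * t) 14/(s^2+4) - 5 * s/(s^2+4)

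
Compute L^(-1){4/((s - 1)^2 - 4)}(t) 2*exp(t)*sinh(2*t)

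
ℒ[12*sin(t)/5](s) 12/(5*(s^2 + 1))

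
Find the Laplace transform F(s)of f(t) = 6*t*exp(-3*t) 6/(s + 3)^2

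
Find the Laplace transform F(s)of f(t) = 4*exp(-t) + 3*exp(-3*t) 3/(s + 3) + 4/(s + 1)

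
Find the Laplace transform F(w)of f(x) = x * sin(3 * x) 6 * w/(w^2 + 9)^2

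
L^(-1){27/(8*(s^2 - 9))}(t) 9*sinh(3*t)/8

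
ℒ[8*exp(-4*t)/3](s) 8/(3*(s + 4))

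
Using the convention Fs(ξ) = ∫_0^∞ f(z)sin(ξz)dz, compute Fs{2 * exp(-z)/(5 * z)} 2 * atan(ξ)/5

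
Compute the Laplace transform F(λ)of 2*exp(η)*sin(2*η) 4/((λ - 1)^2 + 4)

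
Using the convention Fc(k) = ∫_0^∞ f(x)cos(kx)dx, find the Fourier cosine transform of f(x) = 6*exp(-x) 6/(k^2 + 1)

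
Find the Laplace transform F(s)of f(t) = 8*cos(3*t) 8*s/(s^2+9)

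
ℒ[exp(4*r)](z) 1/(z - 4)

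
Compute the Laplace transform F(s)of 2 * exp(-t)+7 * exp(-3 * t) 7/(s+3)+2/(s+1)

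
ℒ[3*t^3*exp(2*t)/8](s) 9/(4*(s - 2)^4)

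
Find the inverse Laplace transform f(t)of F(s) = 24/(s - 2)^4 4 * t^3 * exp(2 * t)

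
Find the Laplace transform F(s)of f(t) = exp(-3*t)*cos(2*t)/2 (s + 3)/(2*((s + 3)^2 + 4))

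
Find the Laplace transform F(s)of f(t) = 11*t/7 11/(7*s^2)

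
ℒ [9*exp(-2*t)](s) 9/(s + 2)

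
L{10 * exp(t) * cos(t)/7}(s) 10 * (s - 1)/(7 * ((s - 1)^2 + 1))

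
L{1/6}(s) 1/(6*s)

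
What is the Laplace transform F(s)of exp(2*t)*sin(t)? 1/((s - 2)^2 + 1)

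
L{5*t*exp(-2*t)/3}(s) 5/(3*(s + 2)^2)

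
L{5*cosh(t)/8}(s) 5*s/(8*(s^2 - 1))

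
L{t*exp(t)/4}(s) 1/(4*(s - 1)^2)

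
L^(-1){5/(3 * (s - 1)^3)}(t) 5 * t^2 * exp(t)/6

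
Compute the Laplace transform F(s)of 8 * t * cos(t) 8 * (s^2 - 1)/(s^2 + 1)^2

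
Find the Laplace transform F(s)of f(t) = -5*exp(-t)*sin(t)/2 -5/(2*(s + 1)^2 + 2)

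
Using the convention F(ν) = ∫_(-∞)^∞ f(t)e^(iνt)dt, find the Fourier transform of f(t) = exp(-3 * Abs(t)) 6/(ν^2 + 9)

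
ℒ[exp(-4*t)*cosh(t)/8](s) (s + 4)/(8*((s + 4)^2 - 1))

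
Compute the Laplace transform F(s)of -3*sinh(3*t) -9/(s^2-9)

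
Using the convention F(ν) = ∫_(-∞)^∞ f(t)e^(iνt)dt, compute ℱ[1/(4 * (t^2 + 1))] pi * exp(-Abs(ν))/4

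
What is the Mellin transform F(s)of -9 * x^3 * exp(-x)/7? -9 * gamma(s + 3)/7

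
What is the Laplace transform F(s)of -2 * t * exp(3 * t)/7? -2/(7 * (s - 3)^2)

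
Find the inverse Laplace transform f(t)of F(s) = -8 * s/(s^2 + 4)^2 -2 * t * sin(2 * t)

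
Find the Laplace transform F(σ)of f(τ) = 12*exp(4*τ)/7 12/(7*(σ - 4))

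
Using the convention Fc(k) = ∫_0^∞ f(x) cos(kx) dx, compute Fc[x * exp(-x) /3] (1 - k^2) /(3 * (k^2+1) ^2) 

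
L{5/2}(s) 5/(2 * s)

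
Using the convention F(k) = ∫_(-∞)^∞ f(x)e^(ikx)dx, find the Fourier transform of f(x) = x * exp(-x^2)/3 I * sqrt(pi) * k * exp(-k^2/4)/6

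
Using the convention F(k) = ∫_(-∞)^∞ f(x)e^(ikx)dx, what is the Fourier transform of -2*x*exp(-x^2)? -I*sqrt(pi)*k*exp(-k^2/4)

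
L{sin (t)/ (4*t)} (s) atan (1/s)/4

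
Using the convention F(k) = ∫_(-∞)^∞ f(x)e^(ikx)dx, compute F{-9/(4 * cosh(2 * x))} -9 * pi/(8 * cosh(pi * k/4))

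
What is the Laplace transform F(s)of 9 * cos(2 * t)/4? 9 * s/(4 * (s^2 + 4))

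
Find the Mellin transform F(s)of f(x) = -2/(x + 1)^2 2 * pi * (s - 1)/sin(pi * s)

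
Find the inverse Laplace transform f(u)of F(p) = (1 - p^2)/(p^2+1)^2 -u*cos(u)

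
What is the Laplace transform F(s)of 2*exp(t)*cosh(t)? 2*(s - 1)/(s*(s - 2))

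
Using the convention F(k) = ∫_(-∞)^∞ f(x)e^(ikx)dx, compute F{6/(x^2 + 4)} 3*pi*exp(-2*Abs(k))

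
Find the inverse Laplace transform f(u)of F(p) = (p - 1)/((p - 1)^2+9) exp(u) * cos(3 * u)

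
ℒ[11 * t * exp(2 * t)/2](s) 11/(2 * (s - 2)^2)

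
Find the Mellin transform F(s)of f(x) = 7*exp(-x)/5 7*gamma(s)/5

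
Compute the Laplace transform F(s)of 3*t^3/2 9/s^4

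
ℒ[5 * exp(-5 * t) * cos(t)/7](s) 5 * (s + 5)/(7 * ((s + 5)^2 + 1))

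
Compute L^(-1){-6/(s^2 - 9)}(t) -2*sinh(3*t)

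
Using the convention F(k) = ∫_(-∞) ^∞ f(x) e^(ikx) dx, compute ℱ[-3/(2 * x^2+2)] -3 * pi * exp(-Abs(k) ) /2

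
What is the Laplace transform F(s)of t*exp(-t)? (s + 1)^(-2)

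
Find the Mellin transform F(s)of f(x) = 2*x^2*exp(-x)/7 2*gamma(s + 2)/7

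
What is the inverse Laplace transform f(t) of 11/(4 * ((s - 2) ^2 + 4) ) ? 11 * exp(2 * t) * sin(2 * t) /8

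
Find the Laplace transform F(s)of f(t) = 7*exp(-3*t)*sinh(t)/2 7/(2*((s + 3)^2 - 1))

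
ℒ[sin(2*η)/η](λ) atan(2/λ)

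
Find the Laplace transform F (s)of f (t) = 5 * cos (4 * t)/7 5 * s/ (7 * (s^2 + 16))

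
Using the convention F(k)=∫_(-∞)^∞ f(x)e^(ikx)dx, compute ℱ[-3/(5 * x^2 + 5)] -3 * pi * exp(-Abs(k))/5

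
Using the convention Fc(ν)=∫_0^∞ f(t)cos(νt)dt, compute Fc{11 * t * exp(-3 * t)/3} 11 * (9 - ν^2)/(3 * (ν^2 + 9)^2)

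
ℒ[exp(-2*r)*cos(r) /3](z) (z+2) /(3*((z+2) ^2+1) ) 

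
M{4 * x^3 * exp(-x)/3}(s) 4 * gamma(s + 3)/3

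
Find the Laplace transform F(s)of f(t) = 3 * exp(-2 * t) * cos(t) 3 * (s + 2)/((s + 2)^2 + 1)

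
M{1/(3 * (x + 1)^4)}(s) gamma(s) * gamma(4 - s)/18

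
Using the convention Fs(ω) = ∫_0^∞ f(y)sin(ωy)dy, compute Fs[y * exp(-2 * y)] 4 * ω/(ω^2 + 4)^2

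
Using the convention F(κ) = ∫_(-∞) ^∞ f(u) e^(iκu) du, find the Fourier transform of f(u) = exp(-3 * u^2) sqrt(3) * sqrt(pi) * exp(-κ^2/12) /3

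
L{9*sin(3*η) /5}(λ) 27/(5*(λ^2 + 9) ) 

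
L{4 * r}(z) 4/z^2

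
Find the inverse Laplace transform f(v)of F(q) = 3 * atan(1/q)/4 3 * sin(v)/(4 * v)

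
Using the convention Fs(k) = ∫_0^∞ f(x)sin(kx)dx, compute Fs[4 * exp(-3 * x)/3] 4 * k/(3 * (k^2 + 9))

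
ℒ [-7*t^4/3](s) -56/s^5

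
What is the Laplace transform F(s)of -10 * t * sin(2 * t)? -40 * s/(s^2 + 4)^2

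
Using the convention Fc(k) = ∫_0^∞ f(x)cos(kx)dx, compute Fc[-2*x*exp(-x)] 2*(k^2 - 1)/(k^2 + 1)^2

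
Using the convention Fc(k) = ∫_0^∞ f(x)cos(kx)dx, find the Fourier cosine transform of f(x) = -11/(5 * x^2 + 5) -11 * pi * exp(-k)/10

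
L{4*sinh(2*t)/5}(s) 8/(5*(s^2 - 4))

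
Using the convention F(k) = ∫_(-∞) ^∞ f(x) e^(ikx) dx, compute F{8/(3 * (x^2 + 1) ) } 8 * pi * exp(-Abs(k) ) /3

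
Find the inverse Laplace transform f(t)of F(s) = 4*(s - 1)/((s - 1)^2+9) 4*exp(t)*cos(3*t)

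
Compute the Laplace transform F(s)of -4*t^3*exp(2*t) -24/(s - 2)^4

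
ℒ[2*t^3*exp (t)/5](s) 12/ (5*(s - 1)^4)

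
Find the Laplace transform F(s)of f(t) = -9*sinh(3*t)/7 -27/(7*s^2 - 63)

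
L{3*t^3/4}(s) 9/(2*s^4)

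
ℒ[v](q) q^ (-2) 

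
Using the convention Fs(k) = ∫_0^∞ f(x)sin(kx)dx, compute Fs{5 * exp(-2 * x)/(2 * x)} 5 * atan(k/2)/2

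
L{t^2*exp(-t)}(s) 2/(s + 1)^3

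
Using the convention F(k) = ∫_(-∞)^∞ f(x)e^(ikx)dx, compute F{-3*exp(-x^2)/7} -3*sqrt(pi)*exp(-k^2/4)/7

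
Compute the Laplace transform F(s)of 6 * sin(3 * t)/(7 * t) 6 * atan(3/s)/7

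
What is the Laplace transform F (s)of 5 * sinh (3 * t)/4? 15/ (4 * (s^2 - 9))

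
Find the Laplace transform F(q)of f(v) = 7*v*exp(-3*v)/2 7/(2*(q + 3)^2)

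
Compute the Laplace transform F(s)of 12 12/s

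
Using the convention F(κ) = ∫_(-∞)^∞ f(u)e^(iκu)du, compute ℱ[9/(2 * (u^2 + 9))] 3 * pi * exp(-3 * Abs(κ))/2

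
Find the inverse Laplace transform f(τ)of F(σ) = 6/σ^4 τ^3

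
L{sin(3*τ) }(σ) 3/(σ^2 + 9) 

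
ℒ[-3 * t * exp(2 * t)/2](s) -3/(2 * (s - 2)^2)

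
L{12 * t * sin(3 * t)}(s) 72 * s/(s^2+9)^2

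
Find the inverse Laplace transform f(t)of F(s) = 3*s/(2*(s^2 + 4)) 3*cos(2*t)/2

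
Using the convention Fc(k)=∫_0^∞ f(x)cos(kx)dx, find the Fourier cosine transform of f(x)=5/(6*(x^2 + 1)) 5*pi*exp(-k)/12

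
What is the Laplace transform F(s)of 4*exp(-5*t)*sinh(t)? 4/((s + 5)^2 - 1)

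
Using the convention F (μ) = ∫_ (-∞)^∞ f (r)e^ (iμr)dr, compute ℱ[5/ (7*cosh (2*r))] 5*pi/ (14*cosh (pi*μ/4))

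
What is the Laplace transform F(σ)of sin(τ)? 1/(σ^2+1)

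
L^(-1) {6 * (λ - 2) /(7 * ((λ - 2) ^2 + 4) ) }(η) 6 * exp(2 * η) * cos(2 * η) /7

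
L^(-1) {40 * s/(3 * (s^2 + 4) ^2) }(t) 10 * t * sin(2 * t) /3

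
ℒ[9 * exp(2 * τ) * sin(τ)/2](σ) 9/(2 * ((σ - 2)^2 + 1))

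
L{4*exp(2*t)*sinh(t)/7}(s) 4/(7*((s - 2)^2 - 1))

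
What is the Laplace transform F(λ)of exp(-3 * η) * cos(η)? (λ + 3)/((λ + 3)^2 + 1)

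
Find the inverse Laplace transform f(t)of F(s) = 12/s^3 6 * t^2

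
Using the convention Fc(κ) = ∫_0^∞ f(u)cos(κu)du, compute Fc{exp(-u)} 1/(κ^2+1)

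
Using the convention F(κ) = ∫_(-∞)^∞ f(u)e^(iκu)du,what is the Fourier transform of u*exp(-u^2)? I*sqrt(pi)*κ*exp(-κ^2/4)/2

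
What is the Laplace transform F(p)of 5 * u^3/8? 15/(4 * p^4)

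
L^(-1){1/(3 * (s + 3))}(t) exp(-3 * t)/3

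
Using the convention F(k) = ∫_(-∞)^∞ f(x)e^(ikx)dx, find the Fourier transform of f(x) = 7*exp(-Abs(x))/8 7/(4*(k^2+1))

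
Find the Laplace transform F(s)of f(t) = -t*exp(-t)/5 -1/(5*(s + 1)^2)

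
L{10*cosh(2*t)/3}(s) 10*s/(3*(s^2 - 4))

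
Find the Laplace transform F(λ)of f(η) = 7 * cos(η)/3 7 * λ/(3 * (λ^2 + 1))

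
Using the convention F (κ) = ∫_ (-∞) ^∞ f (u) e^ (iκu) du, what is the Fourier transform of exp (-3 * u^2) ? sqrt (3) * sqrt (pi) * exp (-κ^2/12) /3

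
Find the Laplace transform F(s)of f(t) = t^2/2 s^(-3)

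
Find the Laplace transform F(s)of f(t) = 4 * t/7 4/(7 * s^2)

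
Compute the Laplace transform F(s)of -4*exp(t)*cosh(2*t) 4*(1 - s)/((s - 1)^2 - 4)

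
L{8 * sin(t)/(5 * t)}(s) 8 * atan(1/s)/5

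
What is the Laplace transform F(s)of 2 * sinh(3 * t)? 6/(s^2 - 9)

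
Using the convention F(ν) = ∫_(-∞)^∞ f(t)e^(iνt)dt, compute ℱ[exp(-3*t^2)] sqrt(3)*sqrt(pi)*exp(-ν^2/12)/3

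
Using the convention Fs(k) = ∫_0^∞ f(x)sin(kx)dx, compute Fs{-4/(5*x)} -2*pi/5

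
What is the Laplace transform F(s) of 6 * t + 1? 6/s^2 + 1/s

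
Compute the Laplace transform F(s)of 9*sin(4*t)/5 36/(5*(s^2 + 16))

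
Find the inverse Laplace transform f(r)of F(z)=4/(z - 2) 4*exp(2*r)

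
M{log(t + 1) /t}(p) -pi * csc(pi * p) /(p - 1) 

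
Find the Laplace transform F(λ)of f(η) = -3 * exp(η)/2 -3/(2 * λ - 2)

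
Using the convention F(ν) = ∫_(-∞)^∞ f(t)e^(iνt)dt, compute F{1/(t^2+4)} pi*exp(-2*Abs(ν))/2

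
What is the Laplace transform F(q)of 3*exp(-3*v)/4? 3/(4*(q + 3))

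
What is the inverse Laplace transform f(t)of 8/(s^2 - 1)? 8 * sinh(t)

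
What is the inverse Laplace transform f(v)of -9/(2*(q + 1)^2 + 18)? -3*exp(-v)*sin(3*v)/2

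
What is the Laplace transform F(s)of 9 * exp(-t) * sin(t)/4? 9/(4 * ((s + 1)^2 + 1))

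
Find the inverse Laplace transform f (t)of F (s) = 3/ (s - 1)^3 3*t^2*exp (t)/2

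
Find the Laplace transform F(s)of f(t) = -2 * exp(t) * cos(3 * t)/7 2 * (1 - s)/(7 * ((s - 1)^2+9))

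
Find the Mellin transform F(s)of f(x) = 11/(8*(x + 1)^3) 11*pi*(s - 2)*(s - 1)/(16*sin(pi*s))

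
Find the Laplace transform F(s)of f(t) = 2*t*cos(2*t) 2*(s^2 - 4)/(s^2 + 4)^2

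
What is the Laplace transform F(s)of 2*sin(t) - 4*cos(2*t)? 2/(s^2+1) - 4*s/(s^2+4)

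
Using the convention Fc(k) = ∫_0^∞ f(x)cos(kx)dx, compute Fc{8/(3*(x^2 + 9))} 4*pi*exp(-3*k)/9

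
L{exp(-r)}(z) 1/(z + 1)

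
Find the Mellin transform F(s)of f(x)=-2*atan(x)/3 pi*sec(pi*s/2)/(3*s)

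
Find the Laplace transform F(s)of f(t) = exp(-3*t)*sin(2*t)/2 1/((s + 3)^2 + 4)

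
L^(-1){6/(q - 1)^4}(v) v^3 * exp(v)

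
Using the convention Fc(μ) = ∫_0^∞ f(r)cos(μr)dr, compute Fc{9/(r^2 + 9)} 3*pi*exp(-3*μ)/2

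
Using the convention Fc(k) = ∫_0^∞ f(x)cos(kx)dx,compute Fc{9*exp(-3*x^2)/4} 3*sqrt(3)*sqrt(pi)*exp(-k^2/12)/8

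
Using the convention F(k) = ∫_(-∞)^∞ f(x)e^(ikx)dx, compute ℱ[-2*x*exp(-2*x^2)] -sqrt(2)*I*sqrt(pi)*k*exp(-k^2/8)/4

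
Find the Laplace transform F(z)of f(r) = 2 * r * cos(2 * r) 2 * (z^2-4)/(z^2 + 4)^2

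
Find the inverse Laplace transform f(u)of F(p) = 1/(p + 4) exp(-4 * u)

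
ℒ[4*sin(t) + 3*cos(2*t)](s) 4/(s^2 + 1) + 3*s/(s^2 + 4)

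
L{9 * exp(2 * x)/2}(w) 9/(2 * (w - 2))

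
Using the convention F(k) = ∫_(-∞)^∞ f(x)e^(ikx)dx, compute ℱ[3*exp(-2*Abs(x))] 12/(k^2 + 4)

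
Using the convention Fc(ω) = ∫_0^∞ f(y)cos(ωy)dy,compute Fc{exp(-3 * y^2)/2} sqrt(3) * sqrt(pi) * exp(-ω^2/12)/12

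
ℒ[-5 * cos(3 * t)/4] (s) -5 * s/(4 * s^2 + 36)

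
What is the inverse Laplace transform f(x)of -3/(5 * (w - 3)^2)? -3 * x * exp(3 * x)/5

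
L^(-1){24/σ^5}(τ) τ^4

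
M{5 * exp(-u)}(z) 5 * gamma(z)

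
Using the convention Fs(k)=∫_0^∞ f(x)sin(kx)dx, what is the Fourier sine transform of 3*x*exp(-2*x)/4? 3*k/(k^2 + 4)^2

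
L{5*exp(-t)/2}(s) 5/(2*(s+1))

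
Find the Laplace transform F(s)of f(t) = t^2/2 s^(-3)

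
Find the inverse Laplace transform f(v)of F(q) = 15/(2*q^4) 5*v^3/4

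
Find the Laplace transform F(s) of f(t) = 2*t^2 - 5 4/s^3 - 5/s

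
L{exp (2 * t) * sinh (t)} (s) 1/ ( (s - 2)^2 - 1)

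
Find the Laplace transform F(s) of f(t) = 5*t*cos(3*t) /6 5*(s^2 - 9) /(6*(s^2+9) ^2) 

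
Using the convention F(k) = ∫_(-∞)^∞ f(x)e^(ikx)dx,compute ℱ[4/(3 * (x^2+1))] 4 * pi * exp(-Abs(k))/3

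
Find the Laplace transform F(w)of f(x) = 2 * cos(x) 2 * w/(w^2 + 1)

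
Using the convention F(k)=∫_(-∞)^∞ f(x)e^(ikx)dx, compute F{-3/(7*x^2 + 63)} -pi*exp(-3*Abs(k))/7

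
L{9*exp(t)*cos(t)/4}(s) 9*(s - 1)/(4*((s - 1)^2 + 1))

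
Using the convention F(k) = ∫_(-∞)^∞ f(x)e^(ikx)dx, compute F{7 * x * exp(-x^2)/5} 7 * I * sqrt(pi) * k * exp(-k^2/4)/10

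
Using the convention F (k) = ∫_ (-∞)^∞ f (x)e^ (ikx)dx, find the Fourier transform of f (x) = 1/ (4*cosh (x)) pi/ (4*cosh (pi*k/2))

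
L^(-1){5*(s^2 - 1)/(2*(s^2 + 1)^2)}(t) 5*t*cos(t)/2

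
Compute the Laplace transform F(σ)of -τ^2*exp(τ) -2/(σ - 1)^3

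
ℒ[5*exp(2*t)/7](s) 5/(7*(s - 2))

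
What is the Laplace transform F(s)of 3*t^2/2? 3/s^3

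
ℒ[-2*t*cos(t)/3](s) 2*(1 - s^2)/(3*(s^2 + 1)^2)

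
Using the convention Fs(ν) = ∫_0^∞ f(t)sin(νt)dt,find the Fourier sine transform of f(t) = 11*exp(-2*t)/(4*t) 11*atan(ν/2)/4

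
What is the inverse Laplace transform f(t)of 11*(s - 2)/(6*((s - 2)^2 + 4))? 11*exp(2*t)*cos(2*t)/6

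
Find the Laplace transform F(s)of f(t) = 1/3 1/(3 * s)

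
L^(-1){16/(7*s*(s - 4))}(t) 8*exp(2*t)*sinh(2*t)/7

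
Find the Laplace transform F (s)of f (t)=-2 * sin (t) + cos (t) s/ (s^2 + 1) - 2/ (s^2 + 1)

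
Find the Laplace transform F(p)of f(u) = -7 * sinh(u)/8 -7/(8 * p^2 - 8)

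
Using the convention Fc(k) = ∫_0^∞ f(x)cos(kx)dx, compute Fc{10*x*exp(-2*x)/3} 10*(4 - k^2)/(3*(k^2 + 4)^2)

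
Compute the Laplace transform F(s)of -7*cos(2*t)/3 -7*s/(3*s^2 + 12)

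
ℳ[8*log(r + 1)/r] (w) -8*pi*csc(pi*w)/(w - 1)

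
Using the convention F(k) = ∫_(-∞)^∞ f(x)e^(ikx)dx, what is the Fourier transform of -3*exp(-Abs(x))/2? -3/(k^2 + 1)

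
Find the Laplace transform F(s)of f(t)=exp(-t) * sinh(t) 1/(s * (s + 2))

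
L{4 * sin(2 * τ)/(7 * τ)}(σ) 4 * atan(2/σ)/7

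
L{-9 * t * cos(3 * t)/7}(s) 9 * (9 - s^2)/(7 * (s^2 + 9)^2)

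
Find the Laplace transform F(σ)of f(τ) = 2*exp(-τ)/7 2/(7*(σ + 1))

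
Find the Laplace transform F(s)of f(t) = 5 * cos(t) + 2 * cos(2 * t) 5 * s/(s^2 + 1) + 2 * s/(s^2 + 4)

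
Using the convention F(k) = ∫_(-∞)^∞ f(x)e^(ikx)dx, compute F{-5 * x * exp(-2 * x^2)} -5 * sqrt(2) * I * sqrt(pi) * k * exp(-k^2/8)/8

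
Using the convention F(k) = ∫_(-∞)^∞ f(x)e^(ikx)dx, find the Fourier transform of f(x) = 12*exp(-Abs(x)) 24/(k^2 + 1)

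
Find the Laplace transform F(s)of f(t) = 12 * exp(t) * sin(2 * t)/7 24/(7 * ((s - 1)^2+4))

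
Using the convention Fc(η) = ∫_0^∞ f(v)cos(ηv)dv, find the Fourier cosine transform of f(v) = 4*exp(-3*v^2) 2*sqrt(3)*sqrt(pi)*exp(-η^2/12)/3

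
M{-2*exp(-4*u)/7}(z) -2^(1 - 2*z)*gamma(z)/7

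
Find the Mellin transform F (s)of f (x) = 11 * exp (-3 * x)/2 11 * gamma (s)/ (2 * 3^s)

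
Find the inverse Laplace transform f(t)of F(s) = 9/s 9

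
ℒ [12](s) 12/s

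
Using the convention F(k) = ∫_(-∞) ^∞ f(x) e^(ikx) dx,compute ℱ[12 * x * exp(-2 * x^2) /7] 3 * sqrt(2) * I * sqrt(pi) * k * exp(-k^2/8) /14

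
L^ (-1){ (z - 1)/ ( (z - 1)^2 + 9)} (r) exp (r)*cos (3*r)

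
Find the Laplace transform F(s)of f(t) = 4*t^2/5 8/(5*s^3)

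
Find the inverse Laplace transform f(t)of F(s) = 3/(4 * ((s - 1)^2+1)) 3 * exp(t) * sin(t)/4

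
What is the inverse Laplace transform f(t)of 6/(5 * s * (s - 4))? 3 * exp(2 * t) * sinh(2 * t)/5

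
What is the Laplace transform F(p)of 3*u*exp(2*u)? 3/(p - 2)^2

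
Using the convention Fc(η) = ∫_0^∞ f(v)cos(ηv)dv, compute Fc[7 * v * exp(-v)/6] 7 * (1 - η^2)/(6 * (η^2+1)^2)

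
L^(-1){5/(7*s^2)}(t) 5*t/7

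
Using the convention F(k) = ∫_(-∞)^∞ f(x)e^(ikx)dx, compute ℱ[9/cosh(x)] 9*pi/cosh(pi*k/2)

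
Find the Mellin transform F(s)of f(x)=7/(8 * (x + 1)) 7 * pi * csc(pi * s)/8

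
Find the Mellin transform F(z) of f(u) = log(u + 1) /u -pi*csc(pi*z) /(z - 1) 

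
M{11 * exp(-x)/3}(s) 11 * gamma(s)/3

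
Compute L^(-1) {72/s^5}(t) 3 * t^4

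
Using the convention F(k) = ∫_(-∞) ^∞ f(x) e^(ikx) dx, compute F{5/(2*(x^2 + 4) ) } 5*pi*exp(-2*Abs(k) ) /4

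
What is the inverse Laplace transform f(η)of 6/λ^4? η^3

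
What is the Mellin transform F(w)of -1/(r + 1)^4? pi*(w - 3)*(w - 2)*(w - 1)/(6*sin(pi*w))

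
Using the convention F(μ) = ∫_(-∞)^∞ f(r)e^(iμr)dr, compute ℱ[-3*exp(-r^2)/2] -3*sqrt(pi)*exp(-μ^2/4)/2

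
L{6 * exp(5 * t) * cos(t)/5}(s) 6 * (s - 5)/(5 * ((s - 5)^2 + 1))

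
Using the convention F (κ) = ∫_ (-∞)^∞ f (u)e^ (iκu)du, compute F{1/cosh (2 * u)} pi/ (2 * cosh (pi * κ/4))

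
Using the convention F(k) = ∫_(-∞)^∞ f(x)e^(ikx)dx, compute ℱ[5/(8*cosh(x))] 5*pi/(8*cosh(pi*k/2))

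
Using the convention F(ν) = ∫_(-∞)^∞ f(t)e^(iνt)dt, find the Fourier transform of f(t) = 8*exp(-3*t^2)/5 8*sqrt(3)*sqrt(pi)*exp(-ν^2/12)/15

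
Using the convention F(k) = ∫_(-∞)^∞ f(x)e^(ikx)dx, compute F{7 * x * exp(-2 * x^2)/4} 7 * sqrt(2) * I * sqrt(pi) * k * exp(-k^2/8)/32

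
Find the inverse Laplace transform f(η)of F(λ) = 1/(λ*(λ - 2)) exp(η)*sinh(η)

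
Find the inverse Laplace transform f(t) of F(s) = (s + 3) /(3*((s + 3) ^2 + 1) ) exp(-3*t)*cos(t) /3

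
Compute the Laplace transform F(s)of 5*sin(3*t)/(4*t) 5*atan(3/s)/4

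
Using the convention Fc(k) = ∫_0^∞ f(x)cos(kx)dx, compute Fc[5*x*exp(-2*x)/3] 5*(4 - k^2)/(3*(k^2 + 4)^2)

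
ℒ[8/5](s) 8/(5*s)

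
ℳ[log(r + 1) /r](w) -pi * csc(pi * w) /(w - 1) 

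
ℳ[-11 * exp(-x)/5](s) -11 * gamma(s)/5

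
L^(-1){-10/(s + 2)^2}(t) -10*t*exp(-2*t)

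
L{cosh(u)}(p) p/(p^2 - 1)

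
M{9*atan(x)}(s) -9*pi*sec(pi*s/2)/(2*s)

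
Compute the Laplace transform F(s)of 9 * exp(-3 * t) 9/(s+3)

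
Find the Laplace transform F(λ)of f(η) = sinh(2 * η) 2/(λ^2-4)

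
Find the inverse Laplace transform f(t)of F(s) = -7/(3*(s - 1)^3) -7*t^2*exp(t)/6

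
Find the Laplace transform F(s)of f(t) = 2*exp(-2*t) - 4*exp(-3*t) 2/(s + 2) - 4/(s + 3)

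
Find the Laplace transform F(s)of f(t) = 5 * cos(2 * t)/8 5 * s/(8 * (s^2 + 4))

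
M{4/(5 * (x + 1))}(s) 4 * pi * csc(pi * s)/5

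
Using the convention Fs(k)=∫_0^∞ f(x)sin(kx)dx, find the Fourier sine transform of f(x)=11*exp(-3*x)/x 11*atan(k/3)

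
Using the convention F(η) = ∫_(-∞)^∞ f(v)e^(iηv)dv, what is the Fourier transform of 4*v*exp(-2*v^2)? sqrt(2)*I*sqrt(pi)*η*exp(-η^2/8)/2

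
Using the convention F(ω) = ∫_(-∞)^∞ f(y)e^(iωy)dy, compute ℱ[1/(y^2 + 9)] pi * exp(-3 * Abs(ω))/3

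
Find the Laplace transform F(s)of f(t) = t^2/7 2/(7 * s^3)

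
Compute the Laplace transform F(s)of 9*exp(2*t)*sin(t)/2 9/(2*((s - 2)^2 + 1))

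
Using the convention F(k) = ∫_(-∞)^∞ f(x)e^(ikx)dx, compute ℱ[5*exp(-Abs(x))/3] 10/(3*(k^2 + 1))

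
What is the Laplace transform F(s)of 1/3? 1/(3*s)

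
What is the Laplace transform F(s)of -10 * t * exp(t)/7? -10/(7 * (s - 1)^2)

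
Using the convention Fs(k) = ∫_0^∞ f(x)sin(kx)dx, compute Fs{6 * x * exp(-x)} 12 * k/(k^2 + 1)^2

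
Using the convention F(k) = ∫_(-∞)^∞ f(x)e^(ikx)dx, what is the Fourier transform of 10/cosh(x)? 10 * pi/cosh(pi * k/2)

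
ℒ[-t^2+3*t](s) 3/s^2 - 2/s^3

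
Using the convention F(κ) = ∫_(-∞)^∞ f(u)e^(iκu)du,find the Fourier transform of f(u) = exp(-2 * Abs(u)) 4/(κ^2 + 4)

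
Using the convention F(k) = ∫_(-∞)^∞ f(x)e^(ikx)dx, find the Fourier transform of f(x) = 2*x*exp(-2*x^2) sqrt(2)*I*sqrt(pi)*k*exp(-k^2/8)/4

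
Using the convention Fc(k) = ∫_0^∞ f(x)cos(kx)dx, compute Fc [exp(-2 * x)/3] 2/(3 * (k^2 + 4))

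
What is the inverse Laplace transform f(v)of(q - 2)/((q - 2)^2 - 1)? exp(2 * v) * cosh(v)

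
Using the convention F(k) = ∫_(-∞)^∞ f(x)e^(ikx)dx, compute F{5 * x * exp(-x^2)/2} 5 * I * sqrt(pi) * k * exp(-k^2/4)/4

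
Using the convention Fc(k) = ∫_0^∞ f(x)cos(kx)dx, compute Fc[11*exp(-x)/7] 11/(7*(k^2+1))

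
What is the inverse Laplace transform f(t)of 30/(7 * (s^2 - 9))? 10 * sinh(3 * t)/7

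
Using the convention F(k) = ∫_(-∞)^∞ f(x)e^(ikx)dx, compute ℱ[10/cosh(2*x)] 5*pi/cosh(pi*k/4)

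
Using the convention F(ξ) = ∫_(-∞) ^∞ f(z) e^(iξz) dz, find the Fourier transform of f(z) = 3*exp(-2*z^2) 3*sqrt(2)*sqrt(pi)*exp(-ξ^2/8) /2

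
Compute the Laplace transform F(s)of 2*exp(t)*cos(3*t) 2*(s - 1)/((s - 1)^2 + 9)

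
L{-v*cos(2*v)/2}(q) (4 - q^2)/(2*(q^2 + 4)^2)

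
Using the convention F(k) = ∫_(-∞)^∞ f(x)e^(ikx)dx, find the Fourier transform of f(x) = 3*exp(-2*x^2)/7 3*sqrt(2)*sqrt(pi)*exp(-k^2/8)/14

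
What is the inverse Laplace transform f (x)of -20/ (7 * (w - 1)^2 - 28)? -10 * exp (x) * sinh (2 * x)/7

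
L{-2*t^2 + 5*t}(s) 5/s^2 - 4/s^3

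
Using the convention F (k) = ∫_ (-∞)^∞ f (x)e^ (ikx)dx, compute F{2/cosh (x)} 2*pi/cosh (pi*k/2)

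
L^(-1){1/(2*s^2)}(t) t/2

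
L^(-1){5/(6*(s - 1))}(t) 5*exp(t)/6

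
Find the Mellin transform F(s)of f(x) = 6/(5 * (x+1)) 6 * pi * csc(pi * s)/5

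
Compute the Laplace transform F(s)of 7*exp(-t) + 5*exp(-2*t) 7/(s + 1) + 5/(s + 2)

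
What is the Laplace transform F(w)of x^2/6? 1/(3 * w^3)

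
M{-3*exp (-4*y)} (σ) -3*gamma (σ)/4^σ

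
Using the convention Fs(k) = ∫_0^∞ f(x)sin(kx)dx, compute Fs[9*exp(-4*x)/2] 9*k/(2*(k^2 + 16))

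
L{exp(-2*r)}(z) 1/(z + 2)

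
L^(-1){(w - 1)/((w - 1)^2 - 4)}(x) exp(x)*cosh(2*x)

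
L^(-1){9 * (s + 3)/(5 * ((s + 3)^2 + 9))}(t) 9 * exp(-3 * t) * cos(3 * t)/5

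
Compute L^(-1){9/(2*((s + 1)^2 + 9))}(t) 3*exp(-t)*sin(3*t)/2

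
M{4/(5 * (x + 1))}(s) 4 * pi * csc(pi * s)/5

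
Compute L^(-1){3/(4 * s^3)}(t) 3 * t^2/8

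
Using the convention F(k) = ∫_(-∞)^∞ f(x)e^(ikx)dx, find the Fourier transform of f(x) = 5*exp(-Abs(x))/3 10/(3*(k^2 + 1))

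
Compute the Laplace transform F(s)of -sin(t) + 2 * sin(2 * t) 4/(s^2 + 4) - 1/(s^2 + 1)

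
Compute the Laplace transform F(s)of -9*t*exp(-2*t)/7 -9/(7*(s + 2)^2)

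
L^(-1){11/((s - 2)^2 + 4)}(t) 11 * exp(2 * t) * sin(2 * t)/2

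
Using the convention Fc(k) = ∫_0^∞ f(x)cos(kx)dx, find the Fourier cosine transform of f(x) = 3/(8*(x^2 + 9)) pi*exp(-3*k)/16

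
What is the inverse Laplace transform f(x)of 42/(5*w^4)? 7*x^3/5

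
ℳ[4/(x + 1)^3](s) 2*pi*(s - 2)*(s - 1)/sin(pi*s)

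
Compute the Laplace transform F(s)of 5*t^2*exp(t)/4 5/(2*(s - 1)^3)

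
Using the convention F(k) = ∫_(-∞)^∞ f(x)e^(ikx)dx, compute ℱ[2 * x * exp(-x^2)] I * sqrt(pi) * k * exp(-k^2/4)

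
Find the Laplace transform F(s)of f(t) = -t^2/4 -1/(2*s^3)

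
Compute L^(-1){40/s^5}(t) 5*t^4/3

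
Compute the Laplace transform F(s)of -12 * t -12/s^2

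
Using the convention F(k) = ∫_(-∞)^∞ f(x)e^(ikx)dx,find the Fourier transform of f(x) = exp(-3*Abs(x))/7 6/(7*(k^2+9))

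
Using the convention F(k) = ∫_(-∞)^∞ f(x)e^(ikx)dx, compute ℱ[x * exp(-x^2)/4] I * sqrt(pi) * k * exp(-k^2/4)/8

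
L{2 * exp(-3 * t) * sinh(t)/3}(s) 2/(3 * ((s + 3)^2 - 1))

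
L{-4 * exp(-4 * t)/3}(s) -4/(3 * s + 12)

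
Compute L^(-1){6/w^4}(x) x^3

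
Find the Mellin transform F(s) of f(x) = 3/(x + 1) 3 * pi * csc(pi * s) 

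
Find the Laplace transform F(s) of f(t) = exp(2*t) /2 1/(2*(s - 2) ) 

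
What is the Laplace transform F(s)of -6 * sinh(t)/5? -6/(5 * s^2-5)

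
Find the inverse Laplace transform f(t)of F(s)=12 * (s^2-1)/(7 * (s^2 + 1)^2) 12 * t * cos(t)/7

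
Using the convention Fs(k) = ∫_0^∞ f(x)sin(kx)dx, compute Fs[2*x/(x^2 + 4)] pi*exp(-2*k)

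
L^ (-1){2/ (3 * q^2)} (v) 2 * v/3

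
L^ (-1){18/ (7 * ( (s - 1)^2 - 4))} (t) 9 * exp (t) * sinh (2 * t)/7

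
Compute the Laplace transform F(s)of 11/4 11/(4 * s)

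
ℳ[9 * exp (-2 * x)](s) 9 * gamma (s)/2^s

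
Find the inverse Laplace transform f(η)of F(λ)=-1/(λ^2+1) -sin(η)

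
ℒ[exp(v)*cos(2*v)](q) (q - 1)/((q - 1)^2 + 4)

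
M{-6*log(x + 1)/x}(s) 6*pi*csc(pi*s)/(s - 1)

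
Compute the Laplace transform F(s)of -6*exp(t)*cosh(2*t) 6*(1 - s)/((s - 1)^2 - 4)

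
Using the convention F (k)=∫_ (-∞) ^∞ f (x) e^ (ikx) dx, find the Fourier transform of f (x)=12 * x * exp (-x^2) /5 6 * I * sqrt (pi) * k * exp (-k^2/4) /5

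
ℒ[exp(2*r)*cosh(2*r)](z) (z - 2)/(z*(z - 4))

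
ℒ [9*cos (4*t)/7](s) 9*s/ (7*(s^2 + 16))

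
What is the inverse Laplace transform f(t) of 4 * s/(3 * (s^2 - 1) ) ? 4 * cosh(t) /3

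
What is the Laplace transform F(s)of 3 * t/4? 3/(4 * s^2)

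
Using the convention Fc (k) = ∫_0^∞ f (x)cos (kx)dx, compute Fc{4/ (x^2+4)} pi * exp (-2 * k)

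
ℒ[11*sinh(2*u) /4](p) 11/(2*(p^2-4) ) 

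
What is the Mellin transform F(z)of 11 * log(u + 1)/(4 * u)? -11 * pi * csc(pi * z)/(4 * z - 4)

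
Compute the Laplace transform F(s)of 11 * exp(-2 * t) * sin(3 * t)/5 33/(5 * ((s+2)^2+9))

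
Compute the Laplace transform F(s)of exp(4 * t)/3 1/(3 * (s - 4))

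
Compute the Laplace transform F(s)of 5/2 5/(2*s)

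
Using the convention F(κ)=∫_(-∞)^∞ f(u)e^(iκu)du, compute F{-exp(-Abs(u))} -2/(κ^2 + 1)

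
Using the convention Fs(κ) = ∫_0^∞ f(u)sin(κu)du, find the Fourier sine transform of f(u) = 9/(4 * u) 9 * pi/8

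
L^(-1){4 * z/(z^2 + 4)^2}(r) r * sin(2 * r)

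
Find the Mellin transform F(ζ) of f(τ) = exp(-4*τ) gamma(ζ) /4^ζ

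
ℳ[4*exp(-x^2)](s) 2*gamma(s/2)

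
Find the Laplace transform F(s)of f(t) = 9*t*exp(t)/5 9/(5*(s - 1)^2)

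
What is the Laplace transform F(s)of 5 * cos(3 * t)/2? 5 * s/(2 * (s^2 + 9))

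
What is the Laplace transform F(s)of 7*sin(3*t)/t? 7*atan(3/s)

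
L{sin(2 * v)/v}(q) atan(2/q)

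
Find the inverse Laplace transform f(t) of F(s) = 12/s 12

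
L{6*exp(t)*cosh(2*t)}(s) 6*(s - 1)/((s - 1)^2 - 4)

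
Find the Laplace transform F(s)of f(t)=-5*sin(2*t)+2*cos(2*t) 2*s/(s^2+4)-10/(s^2+4)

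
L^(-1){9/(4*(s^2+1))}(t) 9*sin(t)/4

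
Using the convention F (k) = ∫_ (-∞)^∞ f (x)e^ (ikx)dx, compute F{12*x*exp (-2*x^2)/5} 3*sqrt (2)*I*sqrt (pi)*k*exp (-k^2/8)/10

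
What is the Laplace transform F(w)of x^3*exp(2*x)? 6/(w - 2)^4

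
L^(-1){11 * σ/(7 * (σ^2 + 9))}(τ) 11 * cos(3 * τ)/7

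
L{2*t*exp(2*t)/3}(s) 2/(3*(s - 2)^2)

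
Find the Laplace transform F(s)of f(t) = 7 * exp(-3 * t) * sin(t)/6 7/(6 * ((s + 3)^2 + 1))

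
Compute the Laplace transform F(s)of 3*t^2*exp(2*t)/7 6/(7*(s - 2)^3)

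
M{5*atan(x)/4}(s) -5*pi*sec(pi*s/2)/(8*s)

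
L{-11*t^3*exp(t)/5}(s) -66/(5*(s - 1)^4)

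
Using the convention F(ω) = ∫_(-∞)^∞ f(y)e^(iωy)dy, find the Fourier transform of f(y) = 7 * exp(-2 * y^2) 7 * sqrt(2) * sqrt(pi) * exp(-ω^2/8)/2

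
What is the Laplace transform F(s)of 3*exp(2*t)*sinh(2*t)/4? 3/(2*s*(s - 4))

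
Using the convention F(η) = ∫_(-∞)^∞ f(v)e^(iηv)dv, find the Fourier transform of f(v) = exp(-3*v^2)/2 sqrt(3)*sqrt(pi)*exp(-η^2/12)/6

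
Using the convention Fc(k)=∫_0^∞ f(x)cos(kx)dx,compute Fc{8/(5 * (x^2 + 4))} 2 * pi * exp(-2 * k)/5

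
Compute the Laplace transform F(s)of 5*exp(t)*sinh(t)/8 5/(8*s*(s - 2))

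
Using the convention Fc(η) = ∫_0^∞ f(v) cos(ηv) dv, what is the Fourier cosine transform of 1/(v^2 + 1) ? pi*exp(-η) /2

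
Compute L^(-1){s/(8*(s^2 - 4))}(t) cosh(2*t)/8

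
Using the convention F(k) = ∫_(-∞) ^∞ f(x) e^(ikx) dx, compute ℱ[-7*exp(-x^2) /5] -7*sqrt(pi)*exp(-k^2/4) /5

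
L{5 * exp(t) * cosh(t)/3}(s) 5 * (s - 1)/(3 * s * (s - 2))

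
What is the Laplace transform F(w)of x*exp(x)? (w - 1)^(-2)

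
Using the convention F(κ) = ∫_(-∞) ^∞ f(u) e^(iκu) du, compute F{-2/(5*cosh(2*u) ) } -pi/(5*cosh(pi*κ/4) ) 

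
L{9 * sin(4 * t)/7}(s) 36/(7 * (s^2 + 16))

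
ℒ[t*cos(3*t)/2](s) (s^2 - 9)/(2*(s^2 + 9)^2)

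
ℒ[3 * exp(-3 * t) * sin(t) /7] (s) 3/(7 * ((s + 3) ^2 + 1) ) 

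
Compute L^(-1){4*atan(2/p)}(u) 4*sin(2*u)/u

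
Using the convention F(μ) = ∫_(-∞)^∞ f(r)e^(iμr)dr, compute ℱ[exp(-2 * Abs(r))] 4/(μ^2 + 4)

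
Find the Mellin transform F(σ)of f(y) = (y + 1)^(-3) pi*(σ - 2)*(σ - 1)/(2*sin(pi*σ))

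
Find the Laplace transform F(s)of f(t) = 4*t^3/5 24/(5*s^4)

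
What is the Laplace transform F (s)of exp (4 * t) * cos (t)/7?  (s - 4)/ (7 * ( (s - 4)^2+1))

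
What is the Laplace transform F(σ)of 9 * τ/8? 9/(8 * σ^2)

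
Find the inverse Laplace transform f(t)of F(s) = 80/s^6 2*t^5/3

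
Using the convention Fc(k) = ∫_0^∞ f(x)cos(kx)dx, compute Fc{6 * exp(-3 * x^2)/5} sqrt(3) * sqrt(pi) * exp(-k^2/12)/5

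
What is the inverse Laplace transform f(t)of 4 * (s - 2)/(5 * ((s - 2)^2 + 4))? 4 * exp(2 * t) * cos(2 * t)/5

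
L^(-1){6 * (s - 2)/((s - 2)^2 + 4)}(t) 6 * exp(2 * t) * cos(2 * t)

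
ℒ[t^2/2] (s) s^(-3) 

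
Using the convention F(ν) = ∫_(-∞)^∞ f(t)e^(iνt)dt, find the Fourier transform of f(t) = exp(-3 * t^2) sqrt(3) * sqrt(pi) * exp(-ν^2/12)/3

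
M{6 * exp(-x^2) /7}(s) 3 * gamma(s/2) /7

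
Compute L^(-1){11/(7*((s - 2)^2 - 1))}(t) 11*exp(2*t)*sinh(t)/7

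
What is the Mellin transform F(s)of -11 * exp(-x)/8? -11 * gamma(s)/8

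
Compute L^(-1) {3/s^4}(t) t^3/2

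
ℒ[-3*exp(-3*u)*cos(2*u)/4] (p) 3*(-p - 3)/(4*((p + 3)^2 + 4))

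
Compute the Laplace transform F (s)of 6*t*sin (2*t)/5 24*s/ (5*(s^2+4)^2)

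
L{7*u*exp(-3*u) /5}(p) 7/(5*(p + 3) ^2) 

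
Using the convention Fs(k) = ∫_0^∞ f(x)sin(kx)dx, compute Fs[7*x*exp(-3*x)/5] 42*k/(5*(k^2 + 9)^2)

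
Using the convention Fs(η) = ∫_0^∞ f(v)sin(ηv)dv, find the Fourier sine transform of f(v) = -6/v -3*pi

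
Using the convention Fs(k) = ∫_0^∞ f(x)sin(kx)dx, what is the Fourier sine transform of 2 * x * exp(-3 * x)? 12 * k/(k^2 + 9)^2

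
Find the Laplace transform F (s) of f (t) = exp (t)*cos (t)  (s - 1) / ( (s - 1) ^2+1) 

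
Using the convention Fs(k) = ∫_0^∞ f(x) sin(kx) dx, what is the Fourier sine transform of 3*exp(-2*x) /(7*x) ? 3*atan(k/2) /7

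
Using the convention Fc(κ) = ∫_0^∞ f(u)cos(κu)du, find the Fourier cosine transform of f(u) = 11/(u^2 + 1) 11 * pi * exp(-κ)/2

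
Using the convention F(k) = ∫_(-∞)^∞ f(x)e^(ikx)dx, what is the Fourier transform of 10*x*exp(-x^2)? 5*I*sqrt(pi)*k*exp(-k^2/4)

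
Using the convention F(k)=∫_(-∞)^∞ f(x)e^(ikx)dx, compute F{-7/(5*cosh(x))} -7*pi/(5*cosh(pi*k/2))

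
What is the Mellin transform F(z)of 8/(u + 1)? 8*pi*csc(pi*z)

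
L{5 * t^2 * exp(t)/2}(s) 5/(s - 1)^3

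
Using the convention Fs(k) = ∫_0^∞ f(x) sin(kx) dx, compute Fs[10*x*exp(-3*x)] 60*k/(k^2 + 9) ^2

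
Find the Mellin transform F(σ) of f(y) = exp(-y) gamma(σ) 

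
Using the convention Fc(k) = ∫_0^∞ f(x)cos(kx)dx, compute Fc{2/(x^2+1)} pi*exp(-k)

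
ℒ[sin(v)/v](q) atan(1/q)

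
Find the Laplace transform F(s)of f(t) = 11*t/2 11/(2*s^2)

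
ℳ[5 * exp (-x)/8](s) 5 * gamma (s)/8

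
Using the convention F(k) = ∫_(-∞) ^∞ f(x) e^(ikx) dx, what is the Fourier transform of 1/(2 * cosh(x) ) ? pi/(2 * cosh(pi * k/2) ) 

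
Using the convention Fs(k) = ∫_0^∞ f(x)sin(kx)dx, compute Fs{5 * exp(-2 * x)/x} 5 * atan(k/2)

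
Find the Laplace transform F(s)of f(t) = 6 6/s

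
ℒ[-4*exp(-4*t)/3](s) -4/(3*s + 12)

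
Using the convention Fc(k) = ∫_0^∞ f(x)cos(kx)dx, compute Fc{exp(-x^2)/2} sqrt(pi) * exp(-k^2/4)/4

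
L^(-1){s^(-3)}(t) t^2/2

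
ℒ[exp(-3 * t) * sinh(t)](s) 1/((s + 3)^2-1)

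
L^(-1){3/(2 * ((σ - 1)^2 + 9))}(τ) exp(τ) * sin(3 * τ)/2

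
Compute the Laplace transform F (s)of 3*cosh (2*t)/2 3*s/ (2*(s^2 - 4))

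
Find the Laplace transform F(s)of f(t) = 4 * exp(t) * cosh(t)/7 4 * (s - 1)/(7 * s * (s - 2))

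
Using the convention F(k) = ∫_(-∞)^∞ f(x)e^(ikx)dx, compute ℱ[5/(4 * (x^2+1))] 5 * pi * exp(-Abs(k))/4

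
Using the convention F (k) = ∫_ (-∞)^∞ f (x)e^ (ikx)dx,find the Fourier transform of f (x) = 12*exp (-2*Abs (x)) 48/ (k^2+4)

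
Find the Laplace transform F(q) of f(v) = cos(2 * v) q/(q^2 + 4) 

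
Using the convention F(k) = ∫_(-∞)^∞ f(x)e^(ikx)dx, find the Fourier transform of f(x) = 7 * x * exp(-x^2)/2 7 * I * sqrt(pi) * k * exp(-k^2/4)/4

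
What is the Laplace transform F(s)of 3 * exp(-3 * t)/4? 3/(4 * (s + 3))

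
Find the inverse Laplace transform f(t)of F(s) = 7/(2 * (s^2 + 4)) 7 * sin(2 * t)/4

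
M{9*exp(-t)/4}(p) 9*gamma(p)/4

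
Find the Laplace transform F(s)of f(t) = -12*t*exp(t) -12/(s - 1)^2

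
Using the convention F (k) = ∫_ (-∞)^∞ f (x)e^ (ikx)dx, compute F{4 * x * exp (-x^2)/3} 2 * I * sqrt (pi) * k * exp (-k^2/4)/3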